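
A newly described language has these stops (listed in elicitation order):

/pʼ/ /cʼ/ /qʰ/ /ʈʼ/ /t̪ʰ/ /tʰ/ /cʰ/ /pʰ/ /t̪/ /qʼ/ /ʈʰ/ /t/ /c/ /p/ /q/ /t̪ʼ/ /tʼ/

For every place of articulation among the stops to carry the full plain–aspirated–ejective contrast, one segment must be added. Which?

/ʈ/

bilabial: plain /p/, aspirated /pʰ/, ejective /pʼ/.
dental: plain /t̪/, aspirated /t̪ʰ/, ejective /t̪ʼ/.
alveolar: plain /t/, aspirated /tʰ/, ejective /tʼ/.
retroflex: plain —, aspirated /ʈʰ/, ejective /ʈʼ/.
palatal: plain /c/, aspirated /cʰ/, ejective /cʼ/.
uvular: plain /q/, aspirated /qʰ/, ejective /qʼ/.
The retroflex row has no plain member, so the gap is the plain retroflex stop /ʈ/.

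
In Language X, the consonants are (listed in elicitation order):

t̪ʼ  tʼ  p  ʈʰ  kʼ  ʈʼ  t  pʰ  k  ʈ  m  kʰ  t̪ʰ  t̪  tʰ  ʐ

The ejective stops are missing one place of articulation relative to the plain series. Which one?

bilabial

Plain: /p/ (bilabial), /t̪/ (dental), /t/ (alveolar), /ʈ/ (retroflex), /k/ (velar).
Aspirated: /pʰ/ (bilabial), /t̪ʰ/ (dental), /tʰ/ (alveolar), /ʈʰ/ (retroflex), /kʰ/ (velar).
Ejective: /t̪ʼ/ (dental), /tʼ/ (alveolar), /ʈʼ/ (retroflex), /kʼ/ (velar).
Every place of articulation has an ejective member except bilabial, where /pʼ/ would be expected.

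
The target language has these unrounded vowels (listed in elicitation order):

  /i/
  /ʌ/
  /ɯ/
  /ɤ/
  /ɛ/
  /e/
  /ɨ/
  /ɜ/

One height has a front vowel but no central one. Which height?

high-mid

Front: /i/ (high), /e/ (high-mid), /ɛ/ (low-mid).
Central: /ɨ/ (high), /ɜ/ (low-mid).
Back: /ɯ/ (high), /ɤ/ (high-mid), /ʌ/ (low-mid).
Every height has a central member except high-mid, where /ɘ/ would be expected.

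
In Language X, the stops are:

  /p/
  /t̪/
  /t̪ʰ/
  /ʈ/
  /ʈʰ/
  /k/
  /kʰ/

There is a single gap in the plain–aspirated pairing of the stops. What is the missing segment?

Plain: /p/ (bilabial), /t̪/ (dental), /ʈ/ (retroflex), /k/ (velar).
Aspirated: /t̪ʰ/ (dental), /ʈʰ/ (retroflex), /kʰ/ (velar).
The bilabial row has no aspirated member, so the gap is the aspirated bilabial stop /pʰ/.

/pʰ/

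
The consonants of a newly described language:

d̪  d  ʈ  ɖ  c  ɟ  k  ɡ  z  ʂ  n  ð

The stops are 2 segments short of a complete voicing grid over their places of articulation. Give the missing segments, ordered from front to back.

dental: voiceless —, voiced /d̪/.
alveolar: voiceless —, voiced /d/.
retroflex: voiceless /ʈ/, voiced /ɖ/.
palatal: voiceless /c/, voiced /ɟ/.
velar: voiceless /k/, voiced /ɡ/.
Gaps, from front to back: dental lacks voiceless (/t̪/); alveolar lacks voiceless (/t/).

/t̪/, /t/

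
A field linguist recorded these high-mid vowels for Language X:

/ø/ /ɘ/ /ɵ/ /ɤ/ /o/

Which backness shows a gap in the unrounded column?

backness          unrounded  rounded 
front             —         ø       
central           ɘ         ɵ       
back              ɤ         o       
Every backness has an unrounded member except front, where /e/ would be expected.

front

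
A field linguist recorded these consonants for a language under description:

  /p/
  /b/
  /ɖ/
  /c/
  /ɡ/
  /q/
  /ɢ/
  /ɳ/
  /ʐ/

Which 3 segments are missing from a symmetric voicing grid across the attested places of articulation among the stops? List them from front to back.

Voiceless: /p/ (bilabial), /c/ (palatal), /q/ (uvular).
Voiced: /b/ (bilabial), /ɖ/ (retroflex), /ɡ/ (velar), /ɢ/ (uvular).
Gaps, from front to back: retroflex lacks voiceless (/ʈ/); palatal lacks voiced (/ɟ/); velar lacks voiceless (/k/).

/ʈ/, /ɟ/, /k/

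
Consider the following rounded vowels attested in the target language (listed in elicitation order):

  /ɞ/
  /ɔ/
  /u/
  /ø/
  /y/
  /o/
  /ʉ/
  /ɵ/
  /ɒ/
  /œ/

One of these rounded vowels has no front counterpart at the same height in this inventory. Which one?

High: /y/ ~ /ʉ/ ~ /u/
High-mid: /ø/ ~ /ɵ/ ~ /o/
Low-mid: /œ/ ~ /ɞ/ ~ /ɔ/
Low: only /ɒ/ (back); no front partner.
So /ɒ/ is the unpaired segment.

/ɒ/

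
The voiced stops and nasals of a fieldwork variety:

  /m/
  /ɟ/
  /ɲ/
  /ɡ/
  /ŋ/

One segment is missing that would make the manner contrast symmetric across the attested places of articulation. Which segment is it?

Oral stop: /ɟ/ (palatal), /ɡ/ (velar).
Nasal: /m/ (bilabial), /ɲ/ (palatal), /ŋ/ (velar).
The bilabial row has no oral stop member, so the gap is the bilabial oral stop /b/.

/b/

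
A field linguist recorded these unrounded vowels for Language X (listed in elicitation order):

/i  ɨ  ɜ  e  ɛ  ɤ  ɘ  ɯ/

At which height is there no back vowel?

Front: /i/ (high), /e/ (high-mid), /ɛ/ (low-mid).
Central: /ɨ/ (high), /ɘ/ (high-mid), /ɜ/ (low-mid).
Back: /ɯ/ (high), /ɤ/ (high-mid).
Every height has a back member except low-mid, where /ʌ/ would be expected.

low-mid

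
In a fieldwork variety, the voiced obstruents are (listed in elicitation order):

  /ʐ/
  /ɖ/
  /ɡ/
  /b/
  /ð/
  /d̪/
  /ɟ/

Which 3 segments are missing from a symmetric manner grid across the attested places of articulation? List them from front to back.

/β/, /ʝ/, /ɣ/

bilabial: stop /b/, fricative —.
dental: stop /d̪/, fricative /ð/.
retroflex: stop /ɖ/, fricative /ʐ/.
palatal: stop /ɟ/, fricative —.
velar: stop /ɡ/, fricative —.
Gaps, from front to back: bilabial lacks fricative (/β/); palatal lacks fricative (/ʝ/); velar lacks fricative (/ɣ/).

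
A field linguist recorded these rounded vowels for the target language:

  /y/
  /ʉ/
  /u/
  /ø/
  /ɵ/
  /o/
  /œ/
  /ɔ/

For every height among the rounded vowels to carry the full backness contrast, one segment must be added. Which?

height            front     central   back    
high              y         ʉ         u       
high-mid          ø         ɵ         o       
low-mid           œ         —         ɔ       
The low-mid row has no central member, so the gap is the low-mid central rounded vowel /ɞ/.

/ɞ/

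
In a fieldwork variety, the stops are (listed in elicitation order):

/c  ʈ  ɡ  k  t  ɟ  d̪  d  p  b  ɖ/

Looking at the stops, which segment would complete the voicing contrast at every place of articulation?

Voiceless: /p/ (bilabial), /t/ (alveolar), /ʈ/ (retroflex), /c/ (palatal), /k/ (velar).
Voiced: /b/ (bilabial), /d̪/ (dental), /d/ (alveolar), /ɖ/ (retroflex), /ɟ/ (palatal), /ɡ/ (velar).
The dental row has no voiceless member, so the gap is the voiceless dental stop /t̪/.

/t̪/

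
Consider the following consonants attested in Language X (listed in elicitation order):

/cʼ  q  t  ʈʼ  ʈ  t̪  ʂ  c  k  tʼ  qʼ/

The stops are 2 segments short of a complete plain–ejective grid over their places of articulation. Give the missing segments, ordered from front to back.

place of articulation  plain     ejective
dental            t̪        —       
alveolar          t         tʼ      
retroflex         ʈ         ʈʼ      
palatal           c         cʼ      
velar             k         —       
uvular            q         qʼ      
Gaps, from front to back: dental lacks ejective (/t̪ʼ/); velar lacks ejective (/kʼ/).

/t̪ʼ/, /kʼ/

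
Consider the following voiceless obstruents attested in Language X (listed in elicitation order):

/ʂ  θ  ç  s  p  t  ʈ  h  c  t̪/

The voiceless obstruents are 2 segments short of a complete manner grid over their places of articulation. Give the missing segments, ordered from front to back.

bilabial: stop /p/, fricative —.
dental: stop /t̪/, fricative /θ/.
alveolar: stop /t/, fricative /s/.
retroflex: stop /ʈ/, fricative /ʂ/.
palatal: stop /c/, fricative /ç/.
glottal: stop —, fricative /h/.
Gaps, from front to back: bilabial lacks fricative (/ɸ/); glottal lacks stop (/ʔ/).

/ɸ/, /ʔ/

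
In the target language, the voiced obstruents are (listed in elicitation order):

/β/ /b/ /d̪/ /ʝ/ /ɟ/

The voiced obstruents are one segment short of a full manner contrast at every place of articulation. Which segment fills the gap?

/ð/

place of articulation  stop      fricative
bilabial          b         β       
dental            d̪        —       
palatal           ɟ         ʝ       
The dental row has no fricative member, so the gap is the dental fricative /ð/.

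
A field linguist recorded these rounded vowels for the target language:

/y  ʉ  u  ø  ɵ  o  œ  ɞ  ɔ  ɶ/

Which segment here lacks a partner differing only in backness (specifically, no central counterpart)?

/ɶ/

High: /y/ ~ /ʉ/ ~ /u/
High-mid: /ø/ ~ /ɵ/ ~ /o/
Low-mid: /œ/ ~ /ɞ/ ~ /ɔ/
Low: only /ɶ/ (front); no central partner.
So /ɶ/ is the unpaired segment.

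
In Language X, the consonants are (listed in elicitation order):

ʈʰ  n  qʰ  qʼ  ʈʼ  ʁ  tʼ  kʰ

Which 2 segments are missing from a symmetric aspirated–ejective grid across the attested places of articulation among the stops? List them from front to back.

/tʰ/, /kʼ/

alveolar: aspirated —, ejective /tʼ/.
retroflex: aspirated /ʈʰ/, ejective /ʈʼ/.
velar: aspirated /kʰ/, ejective —.
uvular: aspirated /qʰ/, ejective /qʼ/.
Gaps, from front to back: alveolar lacks aspirated (/tʰ/); velar lacks ejective (/kʼ/).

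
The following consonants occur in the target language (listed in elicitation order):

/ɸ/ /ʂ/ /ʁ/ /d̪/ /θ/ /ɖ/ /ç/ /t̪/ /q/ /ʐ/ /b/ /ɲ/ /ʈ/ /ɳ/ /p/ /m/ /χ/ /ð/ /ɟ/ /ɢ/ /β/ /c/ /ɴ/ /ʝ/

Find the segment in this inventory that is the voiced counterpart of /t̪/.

/d̪/

/t̪/ is a voiceless dental stop.
The voiced counterpart is a voiced dental stop — in this inventory, /d̪/.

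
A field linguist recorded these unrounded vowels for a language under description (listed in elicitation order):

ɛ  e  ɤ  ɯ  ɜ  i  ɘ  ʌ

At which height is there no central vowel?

height            front     central   back    
high              i         —         ɯ       
high-mid          e         ɘ         ɤ       
low-mid           ɛ         ɜ         ʌ       
Every height has a central member except high, where /ɨ/ would be expected.

high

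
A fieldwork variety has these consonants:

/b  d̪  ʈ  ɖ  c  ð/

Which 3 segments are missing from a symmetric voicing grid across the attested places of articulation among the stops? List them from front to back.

place of articulation  voiceless  voiced  
bilabial          —         b       
dental            —         d̪      
retroflex         ʈ         ɖ       
palatal           c         —       
Gaps, from front to back: bilabial lacks voiceless (/p/); dental lacks voiceless (/t̪/); palatal lacks voiced (/ɟ/).

/p/, /t̪/, /ɟ/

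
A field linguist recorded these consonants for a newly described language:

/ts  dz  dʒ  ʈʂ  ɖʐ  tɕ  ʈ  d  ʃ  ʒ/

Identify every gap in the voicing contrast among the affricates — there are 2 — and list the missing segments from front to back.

alveolar: voiceless /ts/, voiced /dz/.
postalveolar: voiceless —, voiced /dʒ/.
retroflex: voiceless /ʈʂ/, voiced /ɖʐ/.
alveolo-palatal: voiceless /tɕ/, voiced —.
Gaps, from front to back: postalveolar lacks voiceless (/tʃ/); alveolo-palatal lacks voiced (/dʑ/).

/tʃ/, /dʑ/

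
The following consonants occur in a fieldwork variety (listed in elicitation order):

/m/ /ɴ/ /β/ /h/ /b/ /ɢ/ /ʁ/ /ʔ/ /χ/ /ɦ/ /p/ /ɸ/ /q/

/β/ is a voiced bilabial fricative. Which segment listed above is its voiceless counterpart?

/ɸ/

The voiceless counterpart is a voiceless bilabial fricative — in this inventory, /ɸ/.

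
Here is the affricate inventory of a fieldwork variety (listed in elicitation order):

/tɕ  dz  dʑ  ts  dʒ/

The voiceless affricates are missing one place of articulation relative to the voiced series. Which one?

postalveolar

Voiceless: /ts/ (alveolar), /tɕ/ (alveolo-palatal).
Voiced: /dz/ (alveolar), /dʒ/ (postalveolar), /dʑ/ (alveolo-palatal).
Every place of articulation has a voiceless member except postalveolar, where /tʃ/ would be expected.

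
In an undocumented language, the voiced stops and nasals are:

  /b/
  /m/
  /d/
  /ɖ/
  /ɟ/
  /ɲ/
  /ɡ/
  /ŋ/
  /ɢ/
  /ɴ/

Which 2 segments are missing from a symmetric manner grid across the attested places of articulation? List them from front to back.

/n/, /ɳ/

place of articulation  oral stop  nasal   
bilabial          b         m       
alveolar          d         —       
retroflex         ɖ         —       
palatal           ɟ         ɲ       
velar             ɡ         ŋ       
uvular            ɢ         ɴ       
Gaps, from front to back: alveolar lacks nasal (/n/); retroflex lacks nasal (/ɳ/).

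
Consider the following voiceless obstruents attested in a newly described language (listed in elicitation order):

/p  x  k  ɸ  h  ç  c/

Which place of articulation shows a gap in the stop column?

glottal

Stop: /p/ (bilabial), /c/ (palatal), /k/ (velar).
Fricative: /ɸ/ (bilabial), /ç/ (palatal), /x/ (velar), /h/ (glottal).
Every place of articulation has a stop member except glottal, where /ʔ/ would be expected.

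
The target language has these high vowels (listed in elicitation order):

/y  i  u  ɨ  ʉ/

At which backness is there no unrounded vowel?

back

Unrounded: /i/ (front), /ɨ/ (central).
Rounded: /y/ (front), /ʉ/ (central), /u/ (back).
Every backness has an unrounded member except back, where /ɯ/ would be expected.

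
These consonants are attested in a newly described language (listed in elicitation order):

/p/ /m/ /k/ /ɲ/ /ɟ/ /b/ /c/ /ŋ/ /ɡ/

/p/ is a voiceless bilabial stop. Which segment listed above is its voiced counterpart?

/b/

The voiced counterpart is a voiced bilabial stop — in this inventory, /b/.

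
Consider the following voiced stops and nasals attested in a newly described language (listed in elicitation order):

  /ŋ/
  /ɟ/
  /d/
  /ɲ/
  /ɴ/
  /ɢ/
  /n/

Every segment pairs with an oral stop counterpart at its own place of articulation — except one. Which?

/ŋ/

Alveolar: /d/ ~ /n/
Palatal: /ɟ/ ~ /ɲ/
Uvular: /ɢ/ ~ /ɴ/
Velar: only /ŋ/ (nasal); no oral stop partner.
So /ŋ/ is the unpaired segment.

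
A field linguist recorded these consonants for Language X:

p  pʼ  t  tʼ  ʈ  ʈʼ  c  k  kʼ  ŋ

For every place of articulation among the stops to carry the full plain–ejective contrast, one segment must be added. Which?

/cʼ/

Plain: /p/ (bilabial), /t/ (alveolar), /ʈ/ (retroflex), /c/ (palatal), /k/ (velar).
Ejective: /pʼ/ (bilabial), /tʼ/ (alveolar), /ʈʼ/ (retroflex), /kʼ/ (velar).
The palatal row has no ejective member, so the gap is the ejective palatal stop /cʼ/.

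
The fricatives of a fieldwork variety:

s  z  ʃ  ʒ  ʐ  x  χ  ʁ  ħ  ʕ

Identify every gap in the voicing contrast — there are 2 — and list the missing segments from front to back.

/ʂ/, /ɣ/

place of articulation  voiceless  voiced  
alveolar          s         z       
postalveolar      ʃ         ʒ       
retroflex         —         ʐ       
velar             x         —       
uvular            χ         ʁ       
pharyngeal        ħ         ʕ       
Gaps, from front to back: retroflex lacks voiceless (/ʂ/); velar lacks voiced (/ɣ/).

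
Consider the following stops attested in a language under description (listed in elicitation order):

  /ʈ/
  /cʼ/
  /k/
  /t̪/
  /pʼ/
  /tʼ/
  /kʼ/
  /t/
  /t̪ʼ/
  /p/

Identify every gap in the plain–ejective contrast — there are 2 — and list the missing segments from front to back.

/ʈʼ/, /c/

place of articulation  plain     ejective
bilabial          p         pʼ      
dental            t̪        t̪ʼ     
alveolar          t         tʼ      
retroflex         ʈ         —       
palatal           —         cʼ      
velar             k         kʼ      
Gaps, from front to back: retroflex lacks ejective (/ʈʼ/); palatal lacks plain (/c/).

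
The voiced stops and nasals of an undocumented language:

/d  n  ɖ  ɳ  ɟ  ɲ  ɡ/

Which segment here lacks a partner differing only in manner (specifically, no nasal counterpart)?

Alveolar: /d/ ~ /n/
Retroflex: /ɖ/ ~ /ɳ/
Palatal: /ɟ/ ~ /ɲ/
Velar: only /ɡ/ (oral stop); no nasal partner.
So /ɡ/ is the unpaired segment.

/ɡ/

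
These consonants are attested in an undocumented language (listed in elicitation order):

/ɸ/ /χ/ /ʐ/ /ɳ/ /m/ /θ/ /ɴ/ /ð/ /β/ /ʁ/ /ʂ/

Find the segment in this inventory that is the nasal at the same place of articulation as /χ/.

/ɴ/

/χ/ is a voiceless uvular fricative.
The nasal at the same place is an uvular nasal — in this inventory, /ɴ/.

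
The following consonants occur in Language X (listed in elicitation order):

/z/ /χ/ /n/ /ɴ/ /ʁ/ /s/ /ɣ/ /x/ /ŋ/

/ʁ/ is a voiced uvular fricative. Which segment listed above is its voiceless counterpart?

The voiceless counterpart is a voiceless uvular fricative — in this inventory, /χ/.

/χ/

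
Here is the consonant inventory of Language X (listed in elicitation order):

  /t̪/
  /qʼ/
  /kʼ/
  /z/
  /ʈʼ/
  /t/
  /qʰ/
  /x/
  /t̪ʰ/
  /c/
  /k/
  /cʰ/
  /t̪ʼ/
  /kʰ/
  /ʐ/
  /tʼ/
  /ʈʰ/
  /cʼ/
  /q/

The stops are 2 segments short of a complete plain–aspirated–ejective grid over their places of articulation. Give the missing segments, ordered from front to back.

/tʰ/, /ʈ/

place of articulation  plain     aspirated  ejective
dental            t̪        t̪ʰ       t̪ʼ     
alveolar          t         —         tʼ      
retroflex         —         ʈʰ        ʈʼ      
palatal           c         cʰ        cʼ      
velar             k         kʰ        kʼ      
uvular            q         qʰ        qʼ      
Gaps, from front to back: alveolar lacks aspirated (/tʰ/); retroflex lacks plain (/ʈ/).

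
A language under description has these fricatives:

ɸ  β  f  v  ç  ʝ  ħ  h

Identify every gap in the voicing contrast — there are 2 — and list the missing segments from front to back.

/ʕ/, /ɦ/

bilabial: voiceless /ɸ/, voiced /β/.
labiodental: voiceless /f/, voiced /v/.
palatal: voiceless /ç/, voiced /ʝ/.
pharyngeal: voiceless /ħ/, voiced —.
glottal: voiceless /h/, voiced —.
Gaps, from front to back: pharyngeal lacks voiced (/ʕ/); glottal lacks voiced (/ɦ/).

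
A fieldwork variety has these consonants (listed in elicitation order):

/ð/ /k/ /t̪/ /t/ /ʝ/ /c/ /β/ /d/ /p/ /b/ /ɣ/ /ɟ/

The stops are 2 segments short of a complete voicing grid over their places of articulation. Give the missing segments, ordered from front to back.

place of articulation  voiceless  voiced  
bilabial          p         b       
dental            t̪        —       
alveolar          t         d       
palatal           c         ɟ       
velar             k         —       
Gaps, from front to back: dental lacks voiced (/d̪/); velar lacks voiced (/ɡ/).

/d̪/, /ɡ/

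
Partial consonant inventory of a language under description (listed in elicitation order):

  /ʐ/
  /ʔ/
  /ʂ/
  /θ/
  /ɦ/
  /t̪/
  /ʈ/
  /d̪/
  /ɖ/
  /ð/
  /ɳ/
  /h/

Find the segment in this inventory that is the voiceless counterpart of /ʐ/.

/ʐ/ is a voiced retroflex fricative.
The voiceless counterpart is a voiceless retroflex fricative — in this inventory, /ʂ/.

/ʂ/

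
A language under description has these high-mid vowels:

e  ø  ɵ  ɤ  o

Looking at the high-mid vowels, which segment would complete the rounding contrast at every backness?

Unrounded: /e/ (front), /ɤ/ (back).
Rounded: /ø/ (front), /ɵ/ (central), /o/ (back).
The central row has no unrounded member, so the gap is the central unrounded vowel /ɘ/.

/ɘ/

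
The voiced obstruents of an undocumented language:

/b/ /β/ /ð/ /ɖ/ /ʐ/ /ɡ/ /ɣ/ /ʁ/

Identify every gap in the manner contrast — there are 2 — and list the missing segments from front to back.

/d̪/, /ɢ/

place of articulation  stop      fricative
bilabial          b         β       
dental            —         ð       
retroflex         ɖ         ʐ       
velar             ɡ         ɣ       
uvular            —         ʁ       
Gaps, from front to back: dental lacks stop (/d̪/); uvular lacks stop (/ɢ/).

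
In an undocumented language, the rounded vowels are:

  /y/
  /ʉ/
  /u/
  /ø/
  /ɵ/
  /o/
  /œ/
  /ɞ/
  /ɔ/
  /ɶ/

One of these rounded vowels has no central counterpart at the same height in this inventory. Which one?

High: /y/ ~ /ʉ/ ~ /u/
High-mid: /ø/ ~ /ɵ/ ~ /o/
Low-mid: /œ/ ~ /ɞ/ ~ /ɔ/
Low: only /ɶ/ (front); no central partner.
So /ɶ/ is the unpaired segment.

/ɶ/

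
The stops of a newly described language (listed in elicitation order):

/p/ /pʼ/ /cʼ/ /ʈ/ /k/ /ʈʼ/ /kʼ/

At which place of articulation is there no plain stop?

Plain: /p/ (bilabial), /ʈ/ (retroflex), /k/ (velar).
Ejective: /pʼ/ (bilabial), /ʈʼ/ (retroflex), /cʼ/ (palatal), /kʼ/ (velar).
Every place of articulation has a plain member except palatal, where /c/ would be expected.

palatal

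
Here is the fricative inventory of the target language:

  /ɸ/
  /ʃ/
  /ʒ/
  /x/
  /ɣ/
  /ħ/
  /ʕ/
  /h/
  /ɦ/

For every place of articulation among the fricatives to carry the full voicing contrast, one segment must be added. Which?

bilabial: voiceless /ɸ/, voiced —.
postalveolar: voiceless /ʃ/, voiced /ʒ/.
velar: voiceless /x/, voiced /ɣ/.
pharyngeal: voiceless /ħ/, voiced /ʕ/.
glottal: voiceless /h/, voiced /ɦ/.
The bilabial row has no voiced member, so the gap is the voiced bilabial fricative /β/.

/β/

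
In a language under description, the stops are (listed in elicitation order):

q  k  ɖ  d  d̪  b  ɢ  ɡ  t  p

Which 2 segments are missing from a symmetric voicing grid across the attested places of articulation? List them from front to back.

place of articulation  voiceless  voiced  
bilabial          p         b       
dental            —         d̪      
alveolar          t         d       
retroflex         —         ɖ       
velar             k         ɡ       
uvular            q         ɢ       
Gaps, from front to back: dental lacks voiceless (/t̪/); retroflex lacks voiceless (/ʈ/).

/t̪/, /ʈ/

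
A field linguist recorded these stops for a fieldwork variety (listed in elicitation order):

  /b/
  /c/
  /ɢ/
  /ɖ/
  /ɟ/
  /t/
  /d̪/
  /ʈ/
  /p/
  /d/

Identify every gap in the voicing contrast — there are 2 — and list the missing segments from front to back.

/t̪/, /q/

bilabial: voiceless /p/, voiced /b/.
dental: voiceless —, voiced /d̪/.
alveolar: voiceless /t/, voiced /d/.
retroflex: voiceless /ʈ/, voiced /ɖ/.
palatal: voiceless /c/, voiced /ɟ/.
uvular: voiceless —, voiced /ɢ/.
Gaps, from front to back: dental lacks voiceless (/t̪/); uvular lacks voiceless (/q/).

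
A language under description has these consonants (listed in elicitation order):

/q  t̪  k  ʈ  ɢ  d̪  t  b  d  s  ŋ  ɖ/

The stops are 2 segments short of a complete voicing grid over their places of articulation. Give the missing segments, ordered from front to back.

/p/, /ɡ/

Voiceless: /t̪/ (dental), /t/ (alveolar), /ʈ/ (retroflex), /k/ (velar), /q/ (uvular).
Voiced: /b/ (bilabial), /d̪/ (dental), /d/ (alveolar), /ɖ/ (retroflex), /ɢ/ (uvular).
Gaps, from front to back: bilabial lacks voiceless (/p/); velar lacks voiced (/ɡ/).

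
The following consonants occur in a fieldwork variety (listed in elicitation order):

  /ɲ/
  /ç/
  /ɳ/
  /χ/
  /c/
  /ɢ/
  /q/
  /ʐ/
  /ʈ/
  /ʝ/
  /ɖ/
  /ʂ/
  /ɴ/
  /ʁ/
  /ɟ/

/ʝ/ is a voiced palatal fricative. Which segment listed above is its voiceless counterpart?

/ç/

The voiceless counterpart is a voiceless palatal fricative — in this inventory, /ç/.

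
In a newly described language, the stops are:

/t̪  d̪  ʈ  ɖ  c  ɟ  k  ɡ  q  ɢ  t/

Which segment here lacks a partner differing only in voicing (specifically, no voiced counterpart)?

/t/

Dental: /t̪/ ~ /d̪/
Retroflex: /ʈ/ ~ /ɖ/
Palatal: /c/ ~ /ɟ/
Velar: /k/ ~ /ɡ/
Uvular: /q/ ~ /ɢ/
Alveolar: only /t/ (voiceless); no voiced partner.
So /t/ is the unpaired segment.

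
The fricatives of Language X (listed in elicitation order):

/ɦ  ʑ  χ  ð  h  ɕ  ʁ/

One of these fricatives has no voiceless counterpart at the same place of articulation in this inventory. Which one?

Alveolo-palatal: /ɕ/ ~ /ʑ/
Uvular: /χ/ ~ /ʁ/
Glottal: /h/ ~ /ɦ/
Dental: only /ð/ (voiced); no voiceless partner.
So /ð/ is the unpaired segment.

/ð/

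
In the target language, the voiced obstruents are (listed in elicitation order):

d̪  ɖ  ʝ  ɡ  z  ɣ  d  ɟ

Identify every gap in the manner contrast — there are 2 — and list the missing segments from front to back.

Stop: /d̪/ (dental), /d/ (alveolar), /ɖ/ (retroflex), /ɟ/ (palatal), /ɡ/ (velar).
Fricative: /z/ (alveolar), /ʝ/ (palatal), /ɣ/ (velar).
Gaps, from front to back: dental lacks fricative (/ð/); retroflex lacks fricative (/ʐ/).

/ð/, /ʐ/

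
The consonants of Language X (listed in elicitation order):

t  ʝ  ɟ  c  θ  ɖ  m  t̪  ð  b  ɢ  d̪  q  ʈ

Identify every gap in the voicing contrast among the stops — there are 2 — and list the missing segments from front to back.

/p/, /d/

bilabial: voiceless —, voiced /b/.
dental: voiceless /t̪/, voiced /d̪/.
alveolar: voiceless /t/, voiced —.
retroflex: voiceless /ʈ/, voiced /ɖ/.
palatal: voiceless /c/, voiced /ɟ/.
uvular: voiceless /q/, voiced /ɢ/.
Gaps, from front to back: bilabial lacks voiceless (/p/); alveolar lacks voiced (/d/).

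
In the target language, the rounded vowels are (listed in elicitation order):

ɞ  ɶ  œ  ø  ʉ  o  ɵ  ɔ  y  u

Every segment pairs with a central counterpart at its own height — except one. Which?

High: /y/ ~ /ʉ/ ~ /u/
High-mid: /ø/ ~ /ɵ/ ~ /o/
Low-mid: /œ/ ~ /ɞ/ ~ /ɔ/
Low: only /ɶ/ (front); no central partner.
So /ɶ/ is the unpaired segment.

/ɶ/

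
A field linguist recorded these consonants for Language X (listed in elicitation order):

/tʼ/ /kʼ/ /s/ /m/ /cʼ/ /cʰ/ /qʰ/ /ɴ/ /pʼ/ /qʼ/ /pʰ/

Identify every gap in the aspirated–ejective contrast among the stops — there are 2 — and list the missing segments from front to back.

Aspirated: /pʰ/ (bilabial), /cʰ/ (palatal), /qʰ/ (uvular).
Ejective: /pʼ/ (bilabial), /tʼ/ (alveolar), /cʼ/ (palatal), /kʼ/ (velar), /qʼ/ (uvular).
Gaps, from front to back: alveolar lacks aspirated (/tʰ/); velar lacks aspirated (/kʰ/).

/tʰ/, /kʰ/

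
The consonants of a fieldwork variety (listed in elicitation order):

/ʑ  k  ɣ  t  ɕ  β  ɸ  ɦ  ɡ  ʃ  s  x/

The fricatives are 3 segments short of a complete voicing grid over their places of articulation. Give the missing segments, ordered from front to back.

/z/, /ʒ/, /h/

place of articulation  voiceless  voiced  
bilabial          ɸ         β       
alveolar          s         —       
postalveolar      ʃ         —       
alveolo-palatal   ɕ         ʑ       
velar             x         ɣ       
glottal           —         ɦ       
Gaps, from front to back: alveolar lacks voiced (/z/); postalveolar lacks voiced (/ʒ/); glottal lacks voiceless (/h/).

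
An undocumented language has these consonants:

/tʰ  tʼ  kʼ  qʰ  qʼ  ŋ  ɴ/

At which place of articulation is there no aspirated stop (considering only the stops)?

Aspirated: /tʰ/ (alveolar), /qʰ/ (uvular).
Ejective: /tʼ/ (alveolar), /kʼ/ (velar), /qʼ/ (uvular).
Every place of articulation has an aspirated member except velar, where /kʰ/ would be expected.

velar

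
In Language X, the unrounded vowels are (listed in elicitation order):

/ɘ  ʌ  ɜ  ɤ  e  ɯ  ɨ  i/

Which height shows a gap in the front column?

high: front /i/, central /ɨ/, back /ɯ/.
high-mid: front /e/, central /ɘ/, back /ɤ/.
low-mid: front —, central /ɜ/, back /ʌ/.
Every height has a front member except low-mid, where /ɛ/ would be expected.

low-mid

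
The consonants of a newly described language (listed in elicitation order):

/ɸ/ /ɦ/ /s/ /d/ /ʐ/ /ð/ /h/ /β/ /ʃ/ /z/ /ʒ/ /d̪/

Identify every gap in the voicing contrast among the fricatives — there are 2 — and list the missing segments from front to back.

/θ/, /ʂ/

Voiceless: /ɸ/ (bilabial), /s/ (alveolar), /ʃ/ (postalveolar), /h/ (glottal).
Voiced: /β/ (bilabial), /ð/ (dental), /z/ (alveolar), /ʒ/ (postalveolar), /ʐ/ (retroflex), /ɦ/ (glottal).
Gaps, from front to back: dental lacks voiceless (/θ/); retroflex lacks voiceless (/ʂ/).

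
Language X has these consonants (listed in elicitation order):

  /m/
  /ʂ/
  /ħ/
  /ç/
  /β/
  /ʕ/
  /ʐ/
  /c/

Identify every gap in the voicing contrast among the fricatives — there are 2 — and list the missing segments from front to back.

/ɸ/, /ʝ/

bilabial: voiceless —, voiced /β/.
retroflex: voiceless /ʂ/, voiced /ʐ/.
palatal: voiceless /ç/, voiced —.
pharyngeal: voiceless /ħ/, voiced /ʕ/.
Gaps, from front to back: bilabial lacks voiceless (/ɸ/); palatal lacks voiced (/ʝ/).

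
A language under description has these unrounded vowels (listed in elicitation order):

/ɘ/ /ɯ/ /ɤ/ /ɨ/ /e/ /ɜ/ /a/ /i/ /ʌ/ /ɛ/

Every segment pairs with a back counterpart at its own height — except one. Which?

High: /i/ ~ /ɨ/ ~ /ɯ/
High-mid: /e/ ~ /ɘ/ ~ /ɤ/
Low-mid: /ɛ/ ~ /ɜ/ ~ /ʌ/
Low: only /a/ (front); no back partner.
So /a/ is the unpaired segment.

/a/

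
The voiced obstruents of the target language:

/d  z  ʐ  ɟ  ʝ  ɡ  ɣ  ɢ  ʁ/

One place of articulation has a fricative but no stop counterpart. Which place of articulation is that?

place of articulation  stop      fricative
alveolar          d         z       
retroflex         —         ʐ       
palatal           ɟ         ʝ       
velar             ɡ         ɣ       
uvular            ɢ         ʁ       
Every place of articulation has a stop member except retroflex, where /ɖ/ would be expected.

retroflex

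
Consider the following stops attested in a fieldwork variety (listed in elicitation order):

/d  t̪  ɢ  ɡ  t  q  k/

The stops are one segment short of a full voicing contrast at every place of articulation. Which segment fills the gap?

Voiceless: /t̪/ (dental), /t/ (alveolar), /k/ (velar), /q/ (uvular).
Voiced: /d/ (alveolar), /ɡ/ (velar), /ɢ/ (uvular).
The dental row has no voiced member, so the gap is the voiced dental stop /d̪/.

/d̪/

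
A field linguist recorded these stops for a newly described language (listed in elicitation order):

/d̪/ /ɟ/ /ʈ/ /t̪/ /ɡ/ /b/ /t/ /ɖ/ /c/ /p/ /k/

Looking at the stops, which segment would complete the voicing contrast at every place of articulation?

place of articulation  voiceless  voiced  
bilabial          p         b       
dental            t̪        d̪      
alveolar          t         —       
retroflex         ʈ         ɖ       
palatal           c         ɟ       
velar             k         ɡ       
The alveolar row has no voiced member, so the gap is the voiced alveolar stop /d/.

/d/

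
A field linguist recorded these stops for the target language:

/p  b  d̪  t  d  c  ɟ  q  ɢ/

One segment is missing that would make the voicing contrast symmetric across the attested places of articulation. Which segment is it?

/t̪/

Voiceless: /p/ (bilabial), /t/ (alveolar), /c/ (palatal), /q/ (uvular).
Voiced: /b/ (bilabial), /d̪/ (dental), /d/ (alveolar), /ɟ/ (palatal), /ɢ/ (uvular).
The dental row has no voiceless member, so the gap is the voiceless dental stop /t̪/.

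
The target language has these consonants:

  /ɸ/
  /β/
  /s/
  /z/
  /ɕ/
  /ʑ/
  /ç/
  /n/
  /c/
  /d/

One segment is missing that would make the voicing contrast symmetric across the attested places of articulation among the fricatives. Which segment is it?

/ʝ/

place of articulation  voiceless  voiced  
bilabial          ɸ         β       
alveolar          s         z       
alveolo-palatal   ɕ         ʑ       
palatal           ç         —       
The palatal row has no voiced member, so the gap is the voiced palatal fricative /ʝ/.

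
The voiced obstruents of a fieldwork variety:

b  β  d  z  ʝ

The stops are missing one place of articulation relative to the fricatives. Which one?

palatal

bilabial: stop /b/, fricative /β/.
alveolar: stop /d/, fricative /z/.
palatal: stop —, fricative /ʝ/.
Every place of articulation has a stop member except palatal, where /ɟ/ would be expected.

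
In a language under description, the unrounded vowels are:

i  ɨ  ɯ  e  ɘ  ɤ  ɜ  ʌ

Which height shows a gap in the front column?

low-mid

high: front /i/, central /ɨ/, back /ɯ/.
high-mid: front /e/, central /ɘ/, back /ɤ/.
low-mid: front —, central /ɜ/, back /ʌ/.
Every height has a front member except low-mid, where /ɛ/ would be expected.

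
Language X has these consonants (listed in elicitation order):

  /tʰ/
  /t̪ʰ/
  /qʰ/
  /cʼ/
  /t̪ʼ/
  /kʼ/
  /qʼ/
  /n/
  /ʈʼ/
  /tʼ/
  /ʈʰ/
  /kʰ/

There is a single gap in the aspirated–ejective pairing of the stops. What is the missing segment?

/cʰ/

dental: aspirated /t̪ʰ/, ejective /t̪ʼ/.
alveolar: aspirated /tʰ/, ejective /tʼ/.
retroflex: aspirated /ʈʰ/, ejective /ʈʼ/.
palatal: aspirated —, ejective /cʼ/.
velar: aspirated /kʰ/, ejective /kʼ/.
uvular: aspirated /qʰ/, ejective /qʼ/.
The palatal row has no aspirated member, so the gap is the aspirated palatal stop /cʰ/.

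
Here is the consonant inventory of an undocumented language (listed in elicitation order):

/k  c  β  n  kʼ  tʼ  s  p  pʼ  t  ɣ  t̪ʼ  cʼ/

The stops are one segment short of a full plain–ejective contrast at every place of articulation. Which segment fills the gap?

/t̪/

place of articulation  plain     ejective
bilabial          p         pʼ      
dental            —         t̪ʼ     
alveolar          t         tʼ      
palatal           c         cʼ      
velar             k         kʼ      
The dental row has no plain member, so the gap is the plain dental stop /t̪/.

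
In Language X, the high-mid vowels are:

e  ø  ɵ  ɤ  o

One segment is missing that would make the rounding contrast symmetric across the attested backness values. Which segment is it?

backness          unrounded  rounded 
front             e         ø       
central           —         ɵ       
back              ɤ         o       
The central row has no unrounded member, so the gap is the central unrounded vowel /ɘ/.

/ɘ/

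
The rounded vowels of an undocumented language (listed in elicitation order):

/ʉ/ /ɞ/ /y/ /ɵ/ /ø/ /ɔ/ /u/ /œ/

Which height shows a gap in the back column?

high-mid

height            front     central   back    
high              y         ʉ         u       
high-mid          ø         ɵ         —       
low-mid           œ         ɞ         ɔ       
Every height has a back member except high-mid, where /o/ would be expected.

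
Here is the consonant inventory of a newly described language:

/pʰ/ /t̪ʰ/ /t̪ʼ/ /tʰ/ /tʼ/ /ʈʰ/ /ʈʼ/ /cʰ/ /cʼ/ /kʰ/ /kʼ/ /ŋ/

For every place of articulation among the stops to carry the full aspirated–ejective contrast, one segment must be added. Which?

/pʼ/

bilabial: aspirated /pʰ/, ejective —.
dental: aspirated /t̪ʰ/, ejective /t̪ʼ/.
alveolar: aspirated /tʰ/, ejective /tʼ/.
retroflex: aspirated /ʈʰ/, ejective /ʈʼ/.
palatal: aspirated /cʰ/, ejective /cʼ/.
velar: aspirated /kʰ/, ejective /kʼ/.
The bilabial row has no ejective member, so the gap is the ejective bilabial stop /pʼ/.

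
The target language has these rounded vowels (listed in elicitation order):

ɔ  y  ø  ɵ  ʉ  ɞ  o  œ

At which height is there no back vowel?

Front: /y/ (high), /ø/ (high-mid), /œ/ (low-mid).
Central: /ʉ/ (high), /ɵ/ (high-mid), /ɞ/ (low-mid).
Back: /o/ (high-mid), /ɔ/ (low-mid).
Every height has a back member except high, where /u/ would be expected.

high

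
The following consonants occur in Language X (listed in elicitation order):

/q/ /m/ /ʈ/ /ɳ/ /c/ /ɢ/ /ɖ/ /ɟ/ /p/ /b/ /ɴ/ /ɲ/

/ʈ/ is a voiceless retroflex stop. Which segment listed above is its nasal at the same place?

The nasal at the same place is a retroflex nasal — in this inventory, /ɳ/.

/ɳ/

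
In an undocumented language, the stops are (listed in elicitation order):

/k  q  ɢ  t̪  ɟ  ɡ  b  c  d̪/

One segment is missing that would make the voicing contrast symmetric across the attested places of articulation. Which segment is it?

/p/

bilabial: voiceless —, voiced /b/.
dental: voiceless /t̪/, voiced /d̪/.
palatal: voiceless /c/, voiced /ɟ/.
velar: voiceless /k/, voiced /ɡ/.
uvular: voiceless /q/, voiced /ɢ/.
The bilabial row has no voiceless member, so the gap is the voiceless bilabial stop /p/.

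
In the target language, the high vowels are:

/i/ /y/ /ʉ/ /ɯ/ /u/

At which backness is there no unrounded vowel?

Unrounded: /i/ (front), /ɯ/ (back).
Rounded: /y/ (front), /ʉ/ (central), /u/ (back).
Every backness has an unrounded member except central, where /ɨ/ would be expected.

central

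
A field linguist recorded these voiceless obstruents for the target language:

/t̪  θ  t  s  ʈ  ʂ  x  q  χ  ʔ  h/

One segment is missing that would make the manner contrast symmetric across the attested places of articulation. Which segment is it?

Stop: /t̪/ (dental), /t/ (alveolar), /ʈ/ (retroflex), /q/ (uvular), /ʔ/ (glottal).
Fricative: /θ/ (dental), /s/ (alveolar), /ʂ/ (retroflex), /x/ (velar), /χ/ (uvular), /h/ (glottal).
The velar row has no stop member, so the gap is the velar stop /k/.

/k/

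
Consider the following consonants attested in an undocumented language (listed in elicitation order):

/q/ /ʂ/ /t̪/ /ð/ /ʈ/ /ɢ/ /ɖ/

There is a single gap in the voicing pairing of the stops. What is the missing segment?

/d̪/

dental: voiceless /t̪/, voiced —.
retroflex: voiceless /ʈ/, voiced /ɖ/.
uvular: voiceless /q/, voiced /ɢ/.
The dental row has no voiced member, so the gap is the voiced dental stop /d̪/.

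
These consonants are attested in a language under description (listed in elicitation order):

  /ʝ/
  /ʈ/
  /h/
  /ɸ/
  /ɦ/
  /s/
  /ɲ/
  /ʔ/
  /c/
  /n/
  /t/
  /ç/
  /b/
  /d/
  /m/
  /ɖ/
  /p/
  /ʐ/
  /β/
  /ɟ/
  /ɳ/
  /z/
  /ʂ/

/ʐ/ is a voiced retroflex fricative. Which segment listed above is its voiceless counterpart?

/ʂ/

The voiceless counterpart is a voiceless retroflex fricative — in this inventory, /ʂ/.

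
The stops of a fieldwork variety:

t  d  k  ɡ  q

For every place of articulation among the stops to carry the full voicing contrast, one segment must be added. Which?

/ɢ/

alveolar: voiceless /t/, voiced /d/.
velar: voiceless /k/, voiced /ɡ/.
uvular: voiceless /q/, voiced —.
The uvular row has no voiced member, so the gap is the voiced uvular stop /ɢ/.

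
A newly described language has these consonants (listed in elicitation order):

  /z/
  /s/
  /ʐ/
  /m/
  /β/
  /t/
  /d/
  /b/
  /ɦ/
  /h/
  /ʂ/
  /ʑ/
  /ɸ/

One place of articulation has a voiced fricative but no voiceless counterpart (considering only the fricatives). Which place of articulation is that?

alveolo-palatal

bilabial: voiceless /ɸ/, voiced /β/.
alveolar: voiceless /s/, voiced /z/.
retroflex: voiceless /ʂ/, voiced /ʐ/.
alveolo-palatal: voiceless —, voiced /ʑ/.
glottal: voiceless /h/, voiced /ɦ/.
Every place of articulation has a voiceless member except alveolo-palatal, where /ɕ/ would be expected.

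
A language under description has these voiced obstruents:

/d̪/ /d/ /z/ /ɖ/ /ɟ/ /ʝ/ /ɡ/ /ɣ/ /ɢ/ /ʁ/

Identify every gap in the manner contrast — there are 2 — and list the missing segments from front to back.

dental: stop /d̪/, fricative —.
alveolar: stop /d/, fricative /z/.
retroflex: stop /ɖ/, fricative —.
palatal: stop /ɟ/, fricative /ʝ/.
velar: stop /ɡ/, fricative /ɣ/.
uvular: stop /ɢ/, fricative /ʁ/.
Gaps, from front to back: dental lacks fricative (/ð/); retroflex lacks fricative (/ʐ/).

/ð/, /ʐ/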